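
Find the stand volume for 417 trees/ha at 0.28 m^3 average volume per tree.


V_stand = 417 * 0.28 = 116.76 ≈ 116.8 m^3/ha

116.8 m^3/ha


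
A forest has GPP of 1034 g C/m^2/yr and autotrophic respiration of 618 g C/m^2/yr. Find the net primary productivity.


NPP = GPP - Ra = 1034 - 618 = 416 g C/m^2/yr

416 g C/m^2/yr


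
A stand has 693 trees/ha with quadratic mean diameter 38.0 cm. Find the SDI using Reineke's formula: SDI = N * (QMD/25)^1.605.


QMD/25 = 38.0/25 = 1.52
(1.52)^1.605 = exp(1.605 * ln(1.52)) = exp(1.605 * 0.418710) = exp(0.672030) = 1.95821
SDI = 693 * 1.95821 = 1357.04 ≈ 1357

1357


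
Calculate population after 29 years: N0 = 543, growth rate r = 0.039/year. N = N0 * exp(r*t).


r*t = 0.039 * 29 = 1.131
exp(1.131) = 3.09875
N = 543 * 3.09875 = 1682.62 ≈ 1683

1683


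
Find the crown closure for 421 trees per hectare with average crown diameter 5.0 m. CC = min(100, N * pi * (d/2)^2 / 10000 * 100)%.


(d/2)^2 = (5.0/2)^2 = 2.5^2 = 6.25
Crown area = 3.141593 * 6.25 = 19.6350 m^2
N * area / 10000 * 100 = 421 * 19.6350 / 10000 * 100 = 82.6634
CC = min(100, 82.6634) = 82.6634 ≈ 82.7%

82.7%


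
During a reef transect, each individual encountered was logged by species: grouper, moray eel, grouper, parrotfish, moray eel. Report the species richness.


Total individuals logged = 5
Distinct species (count of individuals): grouper (2), moray eel (2), parrotfish (1)
Species richness = number of distinct species = 3

3


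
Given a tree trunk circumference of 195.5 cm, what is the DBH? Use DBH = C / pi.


DBH = C / pi = 195.5 / 3.141593 = 62.2296 ≈ 62.23 cm

62.23 cm


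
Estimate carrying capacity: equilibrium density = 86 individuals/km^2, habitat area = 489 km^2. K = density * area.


K = 86 * 489 = 42054 individuals

42054 individuals


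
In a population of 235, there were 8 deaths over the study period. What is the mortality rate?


Mortality rate = 8 / 235 = 0.034043 ≈ 0.0340

0.0340


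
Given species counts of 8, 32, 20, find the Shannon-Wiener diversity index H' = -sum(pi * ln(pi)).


Total N = 8 + 32 + 20 = 60
Per-species terms:
  p = 8/60 = 0.133333; ln(p) = -2.014906; p*ln(p) = 0.133333 * (-2.014906) = -0.268653
  p = 32/60 = 0.533333; ln(p) = -0.628609; p*ln(p) = 0.533333 * (-0.628609) = -0.335258
  p = 20/60 = 0.333333; ln(p) = -1.098613; p*ln(p) = 0.333333 * (-1.098613) = -0.366204
sum(p*ln(p)) = (-0.268653) + (-0.335258) + (-0.366204) = -0.970115
H' = -(-0.970115) = 0.970115 ≈ 0.9701

0.9701


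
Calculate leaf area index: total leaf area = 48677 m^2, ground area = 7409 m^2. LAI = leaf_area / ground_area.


LAI = 48677 / 7409 = 6.5700 ≈ 6.57

6.57


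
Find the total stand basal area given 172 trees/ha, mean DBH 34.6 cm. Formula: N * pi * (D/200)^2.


(D/200)^2 = (34.6/200)^2 = 0.173^2 = 0.029929
Individual BA = 3.141593 * 0.029929 = 0.0940247 m^2
Stand BA = 172 * 0.0940247 = 16.1722 ≈ 16.17 m^2/ha

16.17 m^2/ha


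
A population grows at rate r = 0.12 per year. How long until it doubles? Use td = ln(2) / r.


td = ln(2) / 0.12 = 0.693147 / 0.12 = 5.77623 ≈ 5.8 years

5.8 years


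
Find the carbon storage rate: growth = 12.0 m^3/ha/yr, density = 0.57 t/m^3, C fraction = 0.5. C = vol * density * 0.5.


C = 12.0 * 0.57 * 0.5 = 3.42 t C/ha/yr

3.42 t C/ha/yr


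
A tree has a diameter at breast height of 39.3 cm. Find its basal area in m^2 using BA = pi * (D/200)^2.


D/200 = 39.3/200 = 0.1965 m
(D/200)^2 = 0.1965^2 = 0.03861225
BA = 3.141593 * 0.03861225 = 0.121304 ≈ 0.1213 m^2

0.1213 m^2


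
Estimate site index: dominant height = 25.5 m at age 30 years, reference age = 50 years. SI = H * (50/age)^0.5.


50/30 = 1.66667
(1.66667)^0.5 = 1.29100
SI = 25.5 * 1.29100 = 32.9205 ≈ 32.9 m

32.9 m


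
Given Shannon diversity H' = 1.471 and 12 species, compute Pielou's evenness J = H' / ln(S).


ln(12) = 2.48491
J = H' / ln(S) = 1.471 / 2.48491 = 0.591973 ≈ 0.5920

0.5920


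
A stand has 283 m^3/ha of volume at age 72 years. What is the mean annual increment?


MAI = 283 / 72 = 3.9306 ≈ 3.93 m^3/ha/yr

3.93 m^3/ha/yr


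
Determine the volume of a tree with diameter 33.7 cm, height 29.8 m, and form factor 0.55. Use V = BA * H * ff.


(D/200)^2 = (33.7/200)^2 = 0.1685^2 = 0.02839225
BA = 3.141593 * 0.02839225 = 0.0891969 m^2
V = 0.0891969 * 29.8 * 0.55 = 1.46194 ≈ 1.462 m^3

1.462 m^3


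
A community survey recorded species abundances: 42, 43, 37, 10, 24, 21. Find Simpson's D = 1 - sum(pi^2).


Total N = 42 + 43 + 37 + 10 + 24 + 21 = 177
Per-species terms:
  p = 42/177 = 0.237288; p^2 = 0.237288^2 = 0.056306
  p = 43/177 = 0.242938; p^2 = 0.242938^2 = 0.059019
  p = 37/177 = 0.209040; p^2 = 0.209040^2 = 0.043698
  p = 10/177 = 0.056497; p^2 = 0.056497^2 = 0.003192
  p = 24/177 = 0.135593; p^2 = 0.135593^2 = 0.018385
  p = 21/177 = 0.118644; p^2 = 0.118644^2 = 0.014076
sum(p^2) = 0.056306 + 0.059019 + 0.043698 + 0.003192 + 0.018385 + 0.014076 = 0.194676
D = 1 - 0.194676 = 0.805324 ≈ 0.8053

0.8053


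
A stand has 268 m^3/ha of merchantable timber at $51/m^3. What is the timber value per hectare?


Value = 268 * 51 = $13668/ha

$13668/ha


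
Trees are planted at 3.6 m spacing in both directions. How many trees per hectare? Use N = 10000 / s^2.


N = 10000 / 3.6^2 = 10000 / 12.96 = 771.605 ≈ 772 trees/ha

772 trees/ha


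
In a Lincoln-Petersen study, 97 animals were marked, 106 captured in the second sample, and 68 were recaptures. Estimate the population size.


N = M * C / R = 97 * 106 / 68 = 10282 / 68 = 151.21 ≈ 151

151 individuals


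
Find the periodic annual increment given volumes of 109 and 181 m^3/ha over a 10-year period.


PAI = (V2 - V1) / period = (181 - 109) / 10 = 72 / 10 = 7.20 m^3/ha/yr

7.20 m^3/ha/yr


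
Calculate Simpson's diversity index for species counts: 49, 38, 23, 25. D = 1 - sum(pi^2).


Total N = 49 + 38 + 23 + 25 = 135
Per-species terms:
  p = 49/135 = 0.362963; p^2 = 0.362963^2 = 0.131742
  p = 38/135 = 0.281481; p^2 = 0.281481^2 = 0.079232
  p = 23/135 = 0.170370; p^2 = 0.170370^2 = 0.029026
  p = 25/135 = 0.185185; p^2 = 0.185185^2 = 0.034293
sum(p^2) = 0.131742 + 0.079232 + 0.029026 + 0.034293 = 0.274293
D = 1 - 0.274293 = 0.725707 ≈ 0.7257

0.7257


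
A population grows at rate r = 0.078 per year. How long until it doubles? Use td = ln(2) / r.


td = ln(2) / 0.078 = 0.693147 / 0.078 = 8.88650 ≈ 8.9 years

8.9 years


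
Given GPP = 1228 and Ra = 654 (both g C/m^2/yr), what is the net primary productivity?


NPP = GPP - Ra = 1228 - 654 = 574 g C/m^2/yr

574 g C/m^2/yr


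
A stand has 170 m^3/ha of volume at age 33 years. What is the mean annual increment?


MAI = 170 / 33 = 5.1515 ≈ 5.15 m^3/ha/yr

5.15 m^3/ha/yr


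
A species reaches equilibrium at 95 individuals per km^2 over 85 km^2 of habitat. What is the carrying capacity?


K = 95 * 85 = 8075 individuals

8075 individuals


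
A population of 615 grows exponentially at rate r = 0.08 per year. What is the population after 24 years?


r*t = 0.08 * 24 = 1.92
exp(1.92) = 6.82096
N = 615 * 6.82096 = 4194.89 ≈ 4195

4195


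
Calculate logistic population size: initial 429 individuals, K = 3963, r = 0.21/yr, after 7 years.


(K - N0)/N0 = (3963 - 429)/429 = 3534/429 = 8.23776
r*t = 0.21 * 7 = 1.47; exp(-1.47) = 0.229925
8.23776 * 0.229925 = 1.89407
1 + 1.89407 = 2.89407
N = 3963 / 2.89407 = 1369.35 ≈ 1369

1369


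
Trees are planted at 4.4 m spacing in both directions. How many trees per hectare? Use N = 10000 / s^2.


N = 10000 / 4.4^2 = 10000 / 19.36 = 516.529 ≈ 517 trees/ha

517 trees/ha


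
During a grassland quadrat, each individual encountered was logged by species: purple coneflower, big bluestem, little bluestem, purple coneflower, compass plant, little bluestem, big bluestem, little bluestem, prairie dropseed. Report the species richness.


Total individuals logged = 9
Distinct species (count of individuals): purple coneflower (2), big bluestem (2), little bluestem (3), compass plant (1), prairie dropseed (1)
Species richness = number of distinct species = 5

5


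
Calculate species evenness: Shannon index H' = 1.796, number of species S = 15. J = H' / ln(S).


ln(15) = 2.70805
J = H' / ln(S) = 1.796 / 2.70805 = 0.663208 ≈ 0.6632

0.6632


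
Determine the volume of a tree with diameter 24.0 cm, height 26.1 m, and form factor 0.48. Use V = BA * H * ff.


(D/200)^2 = (24.0/200)^2 = 0.12^2 = 0.0144
BA = 3.141593 * 0.0144 = 0.0452389 m^2
V = 0.0452389 * 26.1 * 0.48 = 0.566753 ≈ 0.567 m^3

0.567 m^3


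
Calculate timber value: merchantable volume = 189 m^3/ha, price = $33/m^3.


Value = 189 * 33 = $6237/ha

$6237/ha


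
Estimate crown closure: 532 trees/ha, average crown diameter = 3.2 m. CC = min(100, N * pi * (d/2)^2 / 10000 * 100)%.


(d/2)^2 = (3.2/2)^2 = 1.6^2 = 2.56
Crown area = 3.141593 * 2.56 = 8.04248 m^2
N * area / 10000 * 100 = 532 * 8.04248 / 10000 * 100 = 42.7860
CC = min(100, 42.7860) = 42.7860 ≈ 42.8%

42.8%


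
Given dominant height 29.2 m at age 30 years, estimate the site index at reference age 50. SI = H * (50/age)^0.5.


50/30 = 1.66667
(1.66667)^0.5 = 1.29100
SI = 29.2 * 1.29100 = 37.6972 ≈ 37.7 m

37.7 m


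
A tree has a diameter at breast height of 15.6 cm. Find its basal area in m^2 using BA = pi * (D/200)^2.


D/200 = 15.6/200 = 0.078 m
(D/200)^2 = 0.078^2 = 0.006084
BA = 3.141593 * 0.006084 = 0.0191135 ≈ 0.0191 m^2

0.0191 m^2


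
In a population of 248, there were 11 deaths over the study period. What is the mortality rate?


Mortality rate = 11 / 248 = 0.044355 ≈ 0.0444

0.0444


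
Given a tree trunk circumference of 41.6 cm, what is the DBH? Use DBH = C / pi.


DBH = C / pi = 41.6 / 3.141593 = 13.2417 ≈ 13.24 cm

13.24 cm


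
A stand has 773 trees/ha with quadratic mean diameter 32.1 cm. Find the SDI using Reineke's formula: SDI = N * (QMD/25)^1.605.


QMD/25 = 32.1/25 = 1.284
(1.284)^1.605 = exp(1.605 * ln(1.284)) = exp(1.605 * 0.249980) = exp(0.401218) = 1.49364
SDI = 773 * 1.49364 = 1154.58 ≈ 1155

1155


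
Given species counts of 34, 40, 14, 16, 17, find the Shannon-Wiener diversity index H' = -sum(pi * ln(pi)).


Total N = 34 + 40 + 14 + 16 + 17 = 121
Per-species terms:
  p = 34/121 = 0.280992; ln(p) = -1.269429; p*ln(p) = 0.280992 * (-1.269429) = -0.356699
  p = 40/121 = 0.330579; ln(p) = -1.106910; p*ln(p) = 0.330579 * (-1.106910) = -0.365921
  p = 14/121 = 0.115702; ln(p) = -2.156737; p*ln(p) = 0.115702 * (-2.156737) = -0.249539
  p = 16/121 = 0.132231; ln(p) = -2.023205; p*ln(p) = 0.132231 * (-2.023205) = -0.267530
  p = 17/121 = 0.140496; ln(p) = -1.962576; p*ln(p) = 0.140496 * (-1.962576) = -0.275734
sum(p*ln(p)) = (-0.356699) + (-0.365921) + (-0.249539) + (-0.267530) + (-0.275734) = -1.515423
H' = -(-1.515423) = 1.515423 ≈ 1.5154

1.5154


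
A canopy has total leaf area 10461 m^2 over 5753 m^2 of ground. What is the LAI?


LAI = 10461 / 5753 = 1.8184 ≈ 1.82

1.82


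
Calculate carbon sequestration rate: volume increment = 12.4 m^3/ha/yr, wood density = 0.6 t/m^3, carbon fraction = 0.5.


C = 12.4 * 0.6 * 0.5 = 3.72 t C/ha/yr

3.72 t C/ha/yr


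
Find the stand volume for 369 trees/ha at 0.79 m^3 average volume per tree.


V_stand = 369 * 0.79 = 291.51 ≈ 291.5 m^3/ha

291.5 m^3/ha


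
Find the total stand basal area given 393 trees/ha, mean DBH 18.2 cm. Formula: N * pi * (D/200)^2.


(D/200)^2 = (18.2/200)^2 = 0.091^2 = 0.008281
Individual BA = 3.141593 * 0.008281 = 0.0260155 m^2
Stand BA = 393 * 0.0260155 = 10.2241 ≈ 10.22 m^2/ha

10.22 m^2/ha


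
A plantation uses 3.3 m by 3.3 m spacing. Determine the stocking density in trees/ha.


N = 10000 / 3.3^2 = 10000 / 10.89 = 918.274 ≈ 918 trees/ha

918 trees/ha


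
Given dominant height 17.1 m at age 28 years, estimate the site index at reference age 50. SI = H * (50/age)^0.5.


50/28 = 1.78571
(1.78571)^0.5 = 1.33630
SI = 17.1 * 1.33630 = 22.8507 ≈ 22.9 m

22.9 m


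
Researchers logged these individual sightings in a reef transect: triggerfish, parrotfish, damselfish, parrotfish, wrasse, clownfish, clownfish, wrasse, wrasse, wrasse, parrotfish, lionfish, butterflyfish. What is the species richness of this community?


Total individuals logged = 13
Distinct species (count of individuals): triggerfish (1), parrotfish (3), damselfish (1), wrasse (4), clownfish (2), lionfish (1), butterflyfish (1)
Species richness = number of distinct species = 7

7


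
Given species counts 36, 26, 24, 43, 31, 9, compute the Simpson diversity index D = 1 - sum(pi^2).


Total N = 36 + 26 + 24 + 43 + 31 + 9 = 169
Per-species terms:
  p = 36/169 = 0.213018; p^2 = 0.213018^2 = 0.045377
  p = 26/169 = 0.153846; p^2 = 0.153846^2 = 0.023669
  p = 24/169 = 0.142012; p^2 = 0.142012^2 = 0.020167
  p = 43/169 = 0.254438; p^2 = 0.254438^2 = 0.064739
  p = 31/169 = 0.183432; p^2 = 0.183432^2 = 0.033647
  p = 9/169 = 0.053254; p^2 = 0.053254^2 = 0.002836
sum(p^2) = 0.045377 + 0.023669 + 0.020167 + 0.064739 + 0.033647 + 0.002836 = 0.190435
D = 1 - 0.190435 = 0.809565 ≈ 0.8096

0.8096


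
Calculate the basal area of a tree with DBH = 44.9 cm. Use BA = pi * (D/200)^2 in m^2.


D/200 = 44.9/200 = 0.2245 m
(D/200)^2 = 0.2245^2 = 0.05040025
BA = 3.141593 * 0.05040025 = 0.158337 ≈ 0.1583 m^2

0.1583 m^2


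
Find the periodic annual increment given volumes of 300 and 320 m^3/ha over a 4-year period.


PAI = (V2 - V1) / period = (320 - 300) / 4 = 20 / 4 = 5.00 m^3/ha/yr

5.00 m^3/ha/yr


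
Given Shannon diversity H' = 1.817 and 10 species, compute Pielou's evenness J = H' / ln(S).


ln(10) = 2.30259
J = H' / ln(S) = 1.817 / 2.30259 = 0.789111 ≈ 0.7891

0.7891


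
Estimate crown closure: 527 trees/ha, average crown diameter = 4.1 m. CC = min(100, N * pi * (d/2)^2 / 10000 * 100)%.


(d/2)^2 = (4.1/2)^2 = 2.05^2 = 4.2025
Crown area = 3.141593 * 4.2025 = 13.2025 m^2
N * area / 10000 * 100 = 527 * 13.2025 / 10000 * 100 = 69.5772
CC = min(100, 69.5772) = 69.5772 ≈ 69.6%

69.6%


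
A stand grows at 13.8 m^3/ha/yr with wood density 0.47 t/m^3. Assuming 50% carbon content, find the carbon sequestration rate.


C = 13.8 * 0.47 * 0.5 = 3.243 ≈ 3.24 t C/ha/yr

3.24 t C/ha/yr


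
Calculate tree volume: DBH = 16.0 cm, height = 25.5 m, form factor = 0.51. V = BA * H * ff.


(D/200)^2 = (16.0/200)^2 = 0.08^2 = 0.0064
BA = 3.141593 * 0.0064 = 0.0201062 m^2
V = 0.0201062 * 25.5 * 0.51 = 0.261481 ≈ 0.261 m^3

0.261 m^3


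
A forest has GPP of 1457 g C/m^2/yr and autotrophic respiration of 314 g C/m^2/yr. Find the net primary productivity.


NPP = GPP - Ra = 1457 - 314 = 1143 g C/m^2/yr

1143 g C/m^2/yr


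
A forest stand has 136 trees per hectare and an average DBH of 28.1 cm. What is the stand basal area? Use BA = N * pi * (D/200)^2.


(D/200)^2 = (28.1/200)^2 = 0.1405^2 = 0.01974025
Individual BA = 3.141593 * 0.01974025 = 0.0620158 m^2
Stand BA = 136 * 0.0620158 = 8.43415 ≈ 8.43 m^2/ha

8.43 m^2/ha


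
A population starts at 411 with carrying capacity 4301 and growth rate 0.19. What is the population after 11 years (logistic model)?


(K - N0)/N0 = (4301 - 411)/411 = 3890/411 = 9.46472
r*t = 0.19 * 11 = 2.09; exp(-2.09) = 0.123687
9.46472 * 0.123687 = 1.17066
1 + 1.17066 = 2.17066
N = 4301 / 2.17066 = 1981.43 ≈ 1981

1981


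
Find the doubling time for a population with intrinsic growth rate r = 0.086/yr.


td = ln(2) / 0.086 = 0.693147 / 0.086 = 8.05985 ≈ 8.1 years

8.1 years


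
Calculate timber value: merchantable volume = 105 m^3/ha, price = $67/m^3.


Value = 105 * 67 = $7035/ha

$7035/ha


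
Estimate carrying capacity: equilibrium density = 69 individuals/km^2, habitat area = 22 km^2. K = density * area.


K = 69 * 22 = 1518 individuals

1518 individuals


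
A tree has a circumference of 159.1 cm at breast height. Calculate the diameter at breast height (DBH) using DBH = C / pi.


DBH = C / pi = 159.1 / 3.141593 = 50.6431 ≈ 50.64 cm

50.64 cm


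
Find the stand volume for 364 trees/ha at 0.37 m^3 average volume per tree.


V_stand = 364 * 0.37 = 134.68 ≈ 134.7 m^3/ha

134.7 m^3/ha


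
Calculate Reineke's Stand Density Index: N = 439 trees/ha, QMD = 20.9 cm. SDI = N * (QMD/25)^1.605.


QMD/25 = 20.9/25 = 0.836
(0.836)^1.605 = exp(1.605 * ln(0.836)) = exp(1.605 * (-0.179127)) = exp(-0.287499) = 0.750137
SDI = 439 * 0.750137 = 329.310 ≈ 329

329


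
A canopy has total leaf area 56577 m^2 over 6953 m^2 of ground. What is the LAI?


LAI = 56577 / 6953 = 8.1371 ≈ 8.14

8.14


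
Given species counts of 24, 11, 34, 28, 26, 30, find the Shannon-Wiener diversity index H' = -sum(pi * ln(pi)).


Total N = 24 + 11 + 34 + 28 + 26 + 30 = 153
Per-species terms:
  p = 24/153 = 0.156863; ln(p) = -1.852382; p*ln(p) = 0.156863 * (-1.852382) = -0.290570
  p = 11/153 = 0.071895; ln(p) = -2.632549; p*ln(p) = 0.071895 * (-2.632549) = -0.189267
  p = 34/153 = 0.222222; ln(p) = -1.504078; p*ln(p) = 0.222222 * (-1.504078) = -0.334239
  p = 28/153 = 0.183007; ln(p) = -1.698231; p*ln(p) = 0.183007 * (-1.698231) = -0.310788
  p = 26/153 = 0.169935; ln(p) = -1.772339; p*ln(p) = 0.169935 * (-1.772339) = -0.301182
  p = 30/153 = 0.196078; ln(p) = -1.629243; p*ln(p) = 0.196078 * (-1.629243) = -0.319459
sum(p*ln(p)) = (-0.290570) + (-0.189267) + (-0.334239) + (-0.310788) + (-0.301182) + (-0.319459) = -1.745505
H' = -(-1.745505) = 1.745505 ≈ 1.7455

1.7455


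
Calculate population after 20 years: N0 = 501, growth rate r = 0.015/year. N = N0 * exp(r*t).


r*t = 0.015 * 20 = 0.3
exp(0.3) = 1.34986
N = 501 * 1.34986 = 676.280 ≈ 676

676


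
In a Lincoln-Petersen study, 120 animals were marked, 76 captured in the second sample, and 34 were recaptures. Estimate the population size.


N = M * C / R = 120 * 76 / 34 = 9120 / 34 = 268.24 ≈ 268

268 individuals


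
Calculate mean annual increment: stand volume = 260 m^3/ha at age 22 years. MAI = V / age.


MAI = 260 / 22 = 11.8182 ≈ 11.82 m^3/ha/yr

11.82 m^3/ha/yr


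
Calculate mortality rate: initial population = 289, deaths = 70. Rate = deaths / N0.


Mortality rate = 70 / 289 = 0.242215 ≈ 0.2422

0.2422


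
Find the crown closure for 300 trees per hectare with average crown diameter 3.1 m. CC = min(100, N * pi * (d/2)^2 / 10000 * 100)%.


(d/2)^2 = (3.1/2)^2 = 1.55^2 = 2.4025
Crown area = 3.141593 * 2.4025 = 7.54768 m^2
N * area / 10000 * 100 = 300 * 7.54768 / 10000 * 100 = 22.6430
CC = min(100, 22.6430) = 22.6430 ≈ 22.6%

22.6%


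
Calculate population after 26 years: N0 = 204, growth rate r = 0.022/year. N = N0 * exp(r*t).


r*t = 0.022 * 26 = 0.572
exp(0.572) = 1.77181
N = 204 * 1.77181 = 361.449 ≈ 361

361


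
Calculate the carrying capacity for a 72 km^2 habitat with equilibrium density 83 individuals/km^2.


K = 83 * 72 = 5976 individuals

5976 individuals


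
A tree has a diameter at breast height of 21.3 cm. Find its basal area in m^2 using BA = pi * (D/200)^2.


D/200 = 21.3/200 = 0.1065 m
(D/200)^2 = 0.1065^2 = 0.01134225
BA = 3.141593 * 0.01134225 = 0.0356327 ≈ 0.0356 m^2

0.0356 m^2


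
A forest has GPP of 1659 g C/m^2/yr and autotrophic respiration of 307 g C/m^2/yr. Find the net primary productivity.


NPP = GPP - Ra = 1659 - 307 = 1352 g C/m^2/yr

1352 g C/m^2/yr


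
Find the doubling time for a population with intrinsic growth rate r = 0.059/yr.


td = ln(2) / 0.059 = 0.693147 / 0.059 = 11.7483 ≈ 11.7 years

11.7 years


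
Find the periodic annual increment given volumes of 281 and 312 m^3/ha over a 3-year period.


PAI = (V2 - V1) / period = (312 - 281) / 3 = 31 / 3 = 10.3333 ≈ 10.33 m^3/ha/yr

10.33 m^3/ha/yr


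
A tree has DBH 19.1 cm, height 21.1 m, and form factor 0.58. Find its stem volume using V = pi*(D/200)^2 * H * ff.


(D/200)^2 = (19.1/200)^2 = 0.0955^2 = 0.00912025
BA = 3.141593 * 0.00912025 = 0.0286521 m^2
V = 0.0286521 * 21.1 * 0.58 = 0.350644 ≈ 0.351 m^3

0.351 m^3


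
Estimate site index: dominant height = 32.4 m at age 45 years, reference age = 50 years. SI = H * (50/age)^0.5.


50/45 = 1.11111
(1.11111)^0.5 = 1.05409
SI = 32.4 * 1.05409 = 34.1525 ≈ 34.2 m

34.2 m


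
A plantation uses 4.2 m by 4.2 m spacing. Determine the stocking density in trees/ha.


N = 10000 / 4.2^2 = 10000 / 17.64 = 566.893 ≈ 567 trees/ha

567 trees/ha


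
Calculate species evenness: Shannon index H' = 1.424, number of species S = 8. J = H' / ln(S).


ln(8) = 2.07944
J = H' / ln(S) = 1.424 / 2.07944 = 0.684800 ≈ 0.6848

0.6848


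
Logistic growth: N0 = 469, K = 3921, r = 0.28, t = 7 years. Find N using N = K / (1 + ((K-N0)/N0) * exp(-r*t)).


(K - N0)/N0 = (3921 - 469)/469 = 3452/469 = 7.36034
r*t = 0.28 * 7 = 1.96; exp(-1.96) = 0.140858
7.36034 * 0.140858 = 1.03676
1 + 1.03676 = 2.03676
N = 3921 / 2.03676 = 1925.12 ≈ 1925

1925


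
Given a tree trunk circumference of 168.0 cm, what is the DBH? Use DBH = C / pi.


DBH = C / pi = 168.0 / 3.141593 = 53.4761 ≈ 53.48 cm

53.48 cm


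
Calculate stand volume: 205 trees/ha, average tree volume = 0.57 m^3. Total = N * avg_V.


V_stand = 205 * 0.57 = 116.85 ≈ 116.9 m^3/ha

116.9 m^3/ha


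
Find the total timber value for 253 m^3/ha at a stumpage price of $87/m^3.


Value = 253 * 87 = $22011/ha

$22011/ha


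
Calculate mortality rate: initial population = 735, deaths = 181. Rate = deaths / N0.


Mortality rate = 181 / 735 = 0.246259 ≈ 0.2463

0.2463


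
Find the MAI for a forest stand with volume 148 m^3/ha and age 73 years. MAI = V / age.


MAI = 148 / 73 = 2.0274 ≈ 2.03 m^3/ha/yr

2.03 m^3/ha/yr


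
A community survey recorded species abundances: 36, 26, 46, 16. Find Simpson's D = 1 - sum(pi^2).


Total N = 36 + 26 + 46 + 16 = 124
Per-species terms:
  p = 36/124 = 0.290323; p^2 = 0.290323^2 = 0.084287
  p = 26/124 = 0.209677; p^2 = 0.209677^2 = 0.043964
  p = 46/124 = 0.370968; p^2 = 0.370968^2 = 0.137617
  p = 16/124 = 0.129032; p^2 = 0.129032^2 = 0.016649
sum(p^2) = 0.084287 + 0.043964 + 0.137617 + 0.016649 = 0.282517
D = 1 - 0.282517 = 0.717483 ≈ 0.7175

0.7175


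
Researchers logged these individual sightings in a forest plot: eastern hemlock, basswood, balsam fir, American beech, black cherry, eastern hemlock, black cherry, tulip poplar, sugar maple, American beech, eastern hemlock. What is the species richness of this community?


Total individuals logged = 11
Distinct species (count of individuals): eastern hemlock (3), basswood (1), balsam fir (1), American beech (2), black cherry (2), tulip poplar (1), sugar maple (1)
Species richness = number of distinct species = 7

7


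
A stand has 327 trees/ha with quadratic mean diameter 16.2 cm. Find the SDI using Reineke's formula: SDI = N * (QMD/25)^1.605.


QMD/25 = 16.2/25 = 0.648
(0.648)^1.605 = exp(1.605 * ln(0.648)) = exp(1.605 * (-0.433865)) = exp(-0.696353) = 0.498400
SDI = 327 * 0.498400 = 162.977 ≈ 163

163


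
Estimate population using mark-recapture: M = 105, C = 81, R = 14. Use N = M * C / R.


N = M * C / R = 105 * 81 / 14 = 8505 / 14 = 607.50 ≈ 608

608 individuals


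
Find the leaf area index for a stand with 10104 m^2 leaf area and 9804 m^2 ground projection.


LAI = 10104 / 9804 = 1.0306 ≈ 1.03

1.03


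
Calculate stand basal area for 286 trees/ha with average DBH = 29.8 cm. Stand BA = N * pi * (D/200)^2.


(D/200)^2 = (29.8/200)^2 = 0.149^2 = 0.022201
Individual BA = 3.141593 * 0.022201 = 0.0697465 m^2
Stand BA = 286 * 0.0697465 = 19.9475 ≈ 19.95 m^2/ha

19.95 m^2/ha


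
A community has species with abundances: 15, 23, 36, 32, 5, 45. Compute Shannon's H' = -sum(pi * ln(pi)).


Total N = 15 + 23 + 36 + 32 + 5 + 45 = 156
Per-species terms:
  p = 15/156 = 0.096154; ln(p) = -2.341804; p*ln(p) = 0.096154 * (-2.341804) = -0.225174
  p = 23/156 = 0.147436; ln(p) = -1.914361; p*ln(p) = 0.147436 * (-1.914361) = -0.282246
  p = 36/156 = 0.230769; ln(p) = -1.466338; p*ln(p) = 0.230769 * (-1.466338) = -0.338385
  p = 32/156 = 0.205128; ln(p) = -1.584121; p*ln(p) = 0.205128 * (-1.584121) = -0.324948
  p = 5/156 = 0.032051; ln(p) = -3.440427; p*ln(p) = 0.032051 * (-3.440427) = -0.110269
  p = 45/156 = 0.288462; ln(p) = -1.243192; p*ln(p) = 0.288462 * (-1.243192) = -0.358614
sum(p*ln(p)) = (-0.225174) + (-0.282246) + (-0.338385) + (-0.324948) + (-0.110269) + (-0.358614) = -1.639636
H' = -(-1.639636) = 1.639636 ≈ 1.6396

1.6396


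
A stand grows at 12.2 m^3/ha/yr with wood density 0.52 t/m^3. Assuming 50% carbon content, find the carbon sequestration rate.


C = 12.2 * 0.52 * 0.5 = 3.172 ≈ 3.17 t C/ha/yr

3.17 t C/ha/yr


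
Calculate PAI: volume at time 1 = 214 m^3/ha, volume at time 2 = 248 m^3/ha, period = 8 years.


PAI = (V2 - V1) / period = (248 - 214) / 8 = 34 / 8 = 4.25 m^3/ha/yr

4.25 m^3/ha/yr


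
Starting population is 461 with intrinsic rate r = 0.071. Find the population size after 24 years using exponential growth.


r*t = 0.071 * 24 = 1.704
exp(1.704) = 5.49589
N = 461 * 5.49589 = 2533.61 ≈ 2534

2534


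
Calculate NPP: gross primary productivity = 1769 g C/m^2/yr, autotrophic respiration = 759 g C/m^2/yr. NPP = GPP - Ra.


NPP = GPP - Ra = 1769 - 759 = 1010 g C/m^2/yr

1010 g C/m^2/yr


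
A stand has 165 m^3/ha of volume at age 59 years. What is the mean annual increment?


MAI = 165 / 59 = 2.7966 ≈ 2.80 m^3/ha/yr

2.80 m^3/ha/yr


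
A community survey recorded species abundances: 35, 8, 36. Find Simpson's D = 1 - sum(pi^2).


Total N = 35 + 8 + 36 = 79
Per-species terms:
  p = 35/79 = 0.443038; p^2 = 0.443038^2 = 0.196283
  p = 8/79 = 0.101266; p^2 = 0.101266^2 = 0.010255
  p = 36/79 = 0.455696; p^2 = 0.455696^2 = 0.207659
sum(p^2) = 0.196283 + 0.010255 + 0.207659 = 0.414197
D = 1 - 0.414197 = 0.585803 ≈ 0.5858

0.5858


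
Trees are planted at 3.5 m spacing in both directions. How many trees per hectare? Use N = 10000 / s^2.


N = 10000 / 3.5^2 = 10000 / 12.25 = 816.327 ≈ 816 trees/ha

816 trees/ha


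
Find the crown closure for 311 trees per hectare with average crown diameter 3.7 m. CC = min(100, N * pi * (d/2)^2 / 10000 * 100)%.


(d/2)^2 = (3.7/2)^2 = 1.85^2 = 3.4225
Crown area = 3.141593 * 3.4225 = 10.7521 m^2
N * area / 10000 * 100 = 311 * 10.7521 / 10000 * 100 = 33.4390
CC = min(100, 33.4390) = 33.4390 ≈ 33.4%

33.4%


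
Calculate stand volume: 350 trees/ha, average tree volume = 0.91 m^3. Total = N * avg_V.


V_stand = 350 * 0.91 = 318.5 m^3/ha

318.5 m^3/ha


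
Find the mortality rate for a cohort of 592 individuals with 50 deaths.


Mortality rate = 50 / 592 = 0.084459 ≈ 0.0845

0.0845


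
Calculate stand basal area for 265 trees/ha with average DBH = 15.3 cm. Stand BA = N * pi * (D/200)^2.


(D/200)^2 = (15.3/200)^2 = 0.0765^2 = 0.00585225
Individual BA = 3.141593 * 0.00585225 = 0.0183854 m^2
Stand BA = 265 * 0.0183854 = 4.87213 ≈ 4.87 m^2/ha

4.87 m^2/ha


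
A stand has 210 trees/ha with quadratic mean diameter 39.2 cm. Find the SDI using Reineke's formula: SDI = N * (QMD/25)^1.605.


QMD/25 = 39.2/25 = 1.568
(1.568)^1.605 = exp(1.605 * ln(1.568)) = exp(1.605 * 0.449801) = exp(0.721931) = 2.05840
SDI = 210 * 2.05840 = 432.264 ≈ 432

432


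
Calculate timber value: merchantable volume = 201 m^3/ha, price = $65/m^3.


Value = 201 * 65 = $13065/ha

$13065/ha


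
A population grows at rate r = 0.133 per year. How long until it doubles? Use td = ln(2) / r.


td = ln(2) / 0.133 = 0.693147 / 0.133 = 5.21163 ≈ 5.2 years

5.2 years


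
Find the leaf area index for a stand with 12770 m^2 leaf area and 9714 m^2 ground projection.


LAI = 12770 / 9714 = 1.3146 ≈ 1.31

1.31


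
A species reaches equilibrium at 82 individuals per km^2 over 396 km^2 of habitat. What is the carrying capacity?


K = 82 * 396 = 32472 individuals

32472 individuals


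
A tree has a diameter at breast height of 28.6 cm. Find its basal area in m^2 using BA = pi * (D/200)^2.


D/200 = 28.6/200 = 0.143 m
(D/200)^2 = 0.143^2 = 0.020449
BA = 3.141593 * 0.020449 = 0.0642424 ≈ 0.0642 m^2

0.0642 m^2


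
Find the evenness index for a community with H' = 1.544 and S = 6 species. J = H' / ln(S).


ln(6) = 1.79176
J = H' / ln(S) = 1.544 / 1.79176 = 0.861723 ≈ 0.8617

0.8617


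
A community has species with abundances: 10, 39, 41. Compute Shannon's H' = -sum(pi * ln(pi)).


Total N = 10 + 39 + 41 = 90
Per-species terms:
  p = 10/90 = 0.111111; ln(p) = -2.197226; p*ln(p) = 0.111111 * (-2.197226) = -0.244136
  p = 39/90 = 0.433333; ln(p) = -0.836249; p*ln(p) = 0.433333 * (-0.836249) = -0.362374
  p = 41/90 = 0.455556; ln(p) = -0.786237; p*ln(p) = 0.455556 * (-0.786237) = -0.358175
sum(p*ln(p)) = (-0.244136) + (-0.362374) + (-0.358175) = -0.964685
H' = -(-0.964685) = 0.964685 ≈ 0.9647

0.9647


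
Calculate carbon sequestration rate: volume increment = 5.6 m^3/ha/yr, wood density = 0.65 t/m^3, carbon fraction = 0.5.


C = 5.6 * 0.65 * 0.5 = 1.82 t C/ha/yr

1.82 t C/ha/yr


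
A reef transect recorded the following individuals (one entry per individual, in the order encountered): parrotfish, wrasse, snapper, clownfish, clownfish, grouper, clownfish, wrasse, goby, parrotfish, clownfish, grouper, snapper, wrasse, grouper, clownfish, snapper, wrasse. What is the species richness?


Total individuals logged = 18
Distinct species (count of individuals): parrotfish (2), wrasse (4), snapper (3), clownfish (5), grouper (3), goby (1)
Species richness = number of distinct species = 6

6


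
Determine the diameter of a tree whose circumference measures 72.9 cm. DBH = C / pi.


DBH = C / pi = 72.9 / 3.141593 = 23.2048 ≈ 23.20 cm

23.20 cm


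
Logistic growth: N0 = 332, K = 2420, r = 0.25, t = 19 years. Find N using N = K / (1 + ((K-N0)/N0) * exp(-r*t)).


(K - N0)/N0 = (2420 - 332)/332 = 2088/332 = 6.28916
r*t = 0.25 * 19 = 4.75; exp(-4.75) = 0.00865170
6.28916 * 0.00865170 = 0.0544119
1 + 0.0544119 = 1.05441
N = 2420 / 1.05441 = 2295.12 ≈ 2295

2295


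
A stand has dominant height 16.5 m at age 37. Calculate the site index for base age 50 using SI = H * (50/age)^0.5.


50/37 = 1.35135
(1.35135)^0.5 = 1.16248
SI = 16.5 * 1.16248 = 19.1809 ≈ 19.2 m

19.2 m


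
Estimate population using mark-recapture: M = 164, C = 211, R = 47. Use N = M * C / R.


N = M * C / R = 164 * 211 / 47 = 34604 / 47 = 736.26 ≈ 736

736 individuals


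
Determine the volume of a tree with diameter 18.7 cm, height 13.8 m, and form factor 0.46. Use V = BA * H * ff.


(D/200)^2 = (18.7/200)^2 = 0.0935^2 = 0.00874225
BA = 3.141593 * 0.00874225 = 0.0274646 m^2
V = 0.0274646 * 13.8 * 0.46 = 0.174345 ≈ 0.174 m^3

0.174 m^3


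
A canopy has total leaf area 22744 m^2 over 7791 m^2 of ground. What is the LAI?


LAI = 22744 / 7791 = 2.9193 ≈ 2.92

2.92


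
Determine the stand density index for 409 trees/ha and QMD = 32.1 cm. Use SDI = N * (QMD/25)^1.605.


QMD/25 = 32.1/25 = 1.284
(1.284)^1.605 = exp(1.605 * ln(1.284)) = exp(1.605 * 0.249980) = exp(0.401218) = 1.49364
SDI = 409 * 1.49364 = 610.899 ≈ 611

611


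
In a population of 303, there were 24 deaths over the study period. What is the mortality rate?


Mortality rate = 24 / 303 = 0.079208 ≈ 0.0792

0.0792


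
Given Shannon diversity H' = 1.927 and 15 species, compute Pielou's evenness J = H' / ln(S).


ln(15) = 2.70805
J = H' / ln(S) = 1.927 / 2.70805 = 0.711582 ≈ 0.7116

0.7116


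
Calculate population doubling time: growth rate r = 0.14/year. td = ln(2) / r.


td = ln(2) / 0.14 = 0.693147 / 0.14 = 4.95105 ≈ 5.0 years

5.0 years


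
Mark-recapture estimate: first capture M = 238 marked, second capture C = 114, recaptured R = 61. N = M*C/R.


N = M * C / R = 238 * 114 / 61 = 27132 / 61 = 444.79 ≈ 445

445 individuals


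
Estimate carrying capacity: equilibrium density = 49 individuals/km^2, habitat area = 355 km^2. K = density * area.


K = 49 * 355 = 17395 individuals

17395 individuals


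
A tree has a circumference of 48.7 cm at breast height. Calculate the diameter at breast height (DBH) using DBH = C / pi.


DBH = C / pi = 48.7 / 3.141593 = 15.5017 ≈ 15.50 cm

15.50 cm


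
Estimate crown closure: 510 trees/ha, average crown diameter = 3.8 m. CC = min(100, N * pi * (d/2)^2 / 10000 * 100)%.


(d/2)^2 = (3.8/2)^2 = 1.9^2 = 3.61
Crown area = 3.141593 * 3.61 = 11.3412 m^2
N * area / 10000 * 100 = 510 * 11.3412 / 10000 * 100 = 57.8401
CC = min(100, 57.8401) = 57.8401 ≈ 57.8%

57.8%


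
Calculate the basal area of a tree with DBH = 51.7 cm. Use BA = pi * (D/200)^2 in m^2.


D/200 = 51.7/200 = 0.2585 m
(D/200)^2 = 0.2585^2 = 0.06682225
BA = 3.141593 * 0.06682225 = 0.209928 ≈ 0.2099 m^2

0.2099 m^2


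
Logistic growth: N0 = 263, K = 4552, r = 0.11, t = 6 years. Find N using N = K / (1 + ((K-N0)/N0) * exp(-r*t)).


(K - N0)/N0 = (4552 - 263)/263 = 4289/263 = 16.3080
r*t = 0.11 * 6 = 0.66; exp(-0.66) = 0.516851
16.3080 * 0.516851 = 8.42881
1 + 8.42881 = 9.42881
N = 4552 / 9.42881 = 482.776 ≈ 483

483


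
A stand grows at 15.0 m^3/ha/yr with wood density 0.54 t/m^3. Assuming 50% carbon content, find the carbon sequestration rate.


C = 15.0 * 0.54 * 0.5 = 4.05 t C/ha/yr

4.05 t C/ha/yr


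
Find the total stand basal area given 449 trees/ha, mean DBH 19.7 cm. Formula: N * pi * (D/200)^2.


(D/200)^2 = (19.7/200)^2 = 0.0985^2 = 0.00970225
Individual BA = 3.141593 * 0.00970225 = 0.0304805 m^2
Stand BA = 449 * 0.0304805 = 13.6857 ≈ 13.69 m^2/ha

13.69 m^2/ha


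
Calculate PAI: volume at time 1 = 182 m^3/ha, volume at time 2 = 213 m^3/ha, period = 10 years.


PAI = (V2 - V1) / period = (213 - 182) / 10 = 31 / 10 = 3.10 m^3/ha/yr

3.10 m^3/ha/yr


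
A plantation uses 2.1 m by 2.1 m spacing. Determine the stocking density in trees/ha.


N = 10000 / 2.1^2 = 10000 / 4.41 = 2267.57 ≈ 2268 trees/ha

2268 trees/ha


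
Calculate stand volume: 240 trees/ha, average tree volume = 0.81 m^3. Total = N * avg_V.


V_stand = 240 * 0.81 = 194.4 m^3/ha

194.4 m^3/ha


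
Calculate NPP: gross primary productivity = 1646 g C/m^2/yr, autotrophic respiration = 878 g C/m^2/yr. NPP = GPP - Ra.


NPP = GPP - Ra = 1646 - 878 = 768 g C/m^2/yr

768 g C/m^2/yr


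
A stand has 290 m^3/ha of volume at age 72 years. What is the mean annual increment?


MAI = 290 / 72 = 4.0278 ≈ 4.03 m^3/ha/yr

4.03 m^3/ha/yr


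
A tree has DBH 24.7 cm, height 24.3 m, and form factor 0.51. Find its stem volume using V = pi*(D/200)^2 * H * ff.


(D/200)^2 = (24.7/200)^2 = 0.1235^2 = 0.01525225
BA = 3.141593 * 0.01525225 = 0.0479164 m^2
V = 0.0479164 * 24.3 * 0.51 = 0.593828 ≈ 0.594 m^3

0.594 m^3


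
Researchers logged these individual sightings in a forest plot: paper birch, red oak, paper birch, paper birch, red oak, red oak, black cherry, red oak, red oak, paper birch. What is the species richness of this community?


Total individuals logged = 10
Distinct species (count of individuals): paper birch (4), red oak (5), black cherry (1)
Species richness = number of distinct species = 3

3


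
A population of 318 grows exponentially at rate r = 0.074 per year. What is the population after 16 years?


r*t = 0.074 * 16 = 1.184
exp(1.184) = 3.26742
N = 318 * 3.26742 = 1039.04 ≈ 1039

1039


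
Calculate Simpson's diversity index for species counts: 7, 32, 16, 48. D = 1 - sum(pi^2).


Total N = 7 + 32 + 16 + 48 = 103
Per-species terms:
  p = 7/103 = 0.067961; p^2 = 0.067961^2 = 0.004619
  p = 32/103 = 0.310680; p^2 = 0.310680^2 = 0.096522
  p = 16/103 = 0.155340; p^2 = 0.155340^2 = 0.024131
  p = 48/103 = 0.466019; p^2 = 0.466019^2 = 0.217174
sum(p^2) = 0.004619 + 0.096522 + 0.024131 + 0.217174 = 0.342446
D = 1 - 0.342446 = 0.657554 ≈ 0.6576

0.6576


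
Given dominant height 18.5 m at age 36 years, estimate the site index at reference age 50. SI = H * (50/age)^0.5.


50/36 = 1.38889
(1.38889)^0.5 = 1.17851
SI = 18.5 * 1.17851 = 21.8024 ≈ 21.8 m

21.8 m


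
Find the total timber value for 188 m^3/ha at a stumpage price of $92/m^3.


Value = 188 * 92 = $17296/ha

$17296/ha


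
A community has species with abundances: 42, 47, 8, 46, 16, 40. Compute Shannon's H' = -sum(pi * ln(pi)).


Total N = 42 + 47 + 8 + 46 + 16 + 40 = 199
Per-species terms:
  p = 42/199 = 0.211055; ln(p) = -1.555637; p*ln(p) = 0.211055 * (-1.555637) = -0.328325
  p = 47/199 = 0.236181; ln(p) = -1.443157; p*ln(p) = 0.236181 * (-1.443157) = -0.340846
  p = 8/199 = 0.040201; ln(p) = -3.213863; p*ln(p) = 0.040201 * (-3.213863) = -0.129201
  p = 46/199 = 0.231156; ln(p) = -1.464662; p*ln(p) = 0.231156 * (-1.464662) = -0.338565
  p = 16/199 = 0.080402; ln(p) = -2.520716; p*ln(p) = 0.080402 * (-2.520716) = -0.202671
  p = 40/199 = 0.201005; ln(p) = -1.604425; p*ln(p) = 0.201005 * (-1.604425) = -0.322497
sum(p*ln(p)) = (-0.328325) + (-0.340846) + (-0.129201) + (-0.338565) + (-0.202671) + (-0.322497) = -1.662105
H' = -(-1.662105) = 1.662105 ≈ 1.6621

1.6621


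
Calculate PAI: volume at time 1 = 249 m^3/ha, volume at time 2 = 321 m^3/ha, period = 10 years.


PAI = (V2 - V1) / period = (321 - 249) / 10 = 72 / 10 = 7.20 m^3/ha/yr

7.20 m^3/ha/yr


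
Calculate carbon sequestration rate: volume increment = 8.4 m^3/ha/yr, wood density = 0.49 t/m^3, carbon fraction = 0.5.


C = 8.4 * 0.49 * 0.5 = 2.058 ≈ 2.06 t C/ha/yr

2.06 t C/ha/yr


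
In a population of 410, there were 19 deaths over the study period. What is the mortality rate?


Mortality rate = 19 / 410 = 0.046341 ≈ 0.0463

0.0463


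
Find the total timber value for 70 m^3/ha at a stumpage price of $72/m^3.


Value = 70 * 72 = $5040/ha

$5040/ha


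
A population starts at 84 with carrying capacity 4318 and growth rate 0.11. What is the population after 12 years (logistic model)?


(K - N0)/N0 = (4318 - 84)/84 = 4234/84 = 50.4048
r*t = 0.11 * 12 = 1.32; exp(-1.32) = 0.267135
50.4048 * 0.267135 = 13.4649
1 + 13.4649 = 14.4649
N = 4318 / 14.4649 = 298.516 ≈ 299

299


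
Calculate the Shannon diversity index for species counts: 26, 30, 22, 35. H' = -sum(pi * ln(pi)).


Total N = 26 + 30 + 22 + 35 = 113
Per-species terms:
  p = 26/113 = 0.230088; ln(p) = -1.469293; p*ln(p) = 0.230088 * (-1.469293) = -0.338067
  p = 30/113 = 0.265487; ln(p) = -1.326189; p*ln(p) = 0.265487 * (-1.326189) = -0.352086
  p = 22/113 = 0.194690; ln(p) = -1.636347; p*ln(p) = 0.194690 * (-1.636347) = -0.318580
  p = 35/113 = 0.309735; ln(p) = -1.172038; p*ln(p) = 0.309735 * (-1.172038) = -0.363021
sum(p*ln(p)) = (-0.338067) + (-0.352086) + (-0.318580) + (-0.363021) = -1.371754
H' = -(-1.371754) = 1.371754 ≈ 1.3718

1.3718


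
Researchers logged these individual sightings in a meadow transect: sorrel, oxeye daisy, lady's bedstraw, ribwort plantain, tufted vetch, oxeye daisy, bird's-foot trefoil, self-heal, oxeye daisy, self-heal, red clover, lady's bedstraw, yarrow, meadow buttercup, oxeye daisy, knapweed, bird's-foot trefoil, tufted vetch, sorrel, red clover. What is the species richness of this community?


Total individuals logged = 20
Distinct species (count of individuals): sorrel (2), oxeye daisy (4), lady's bedstraw (2), ribwort plantain (1), tufted vetch (2), bird's-foot trefoil (2), self-heal (2), red clover (2), yarrow (1), meadow buttercup (1), knapweed (1)
Species richness = number of distinct species = 11

11


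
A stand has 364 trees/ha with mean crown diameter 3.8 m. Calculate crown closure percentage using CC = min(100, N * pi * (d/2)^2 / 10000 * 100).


(d/2)^2 = (3.8/2)^2 = 1.9^2 = 3.61
Crown area = 3.141593 * 3.61 = 11.3412 m^2
N * area / 10000 * 100 = 364 * 11.3412 / 10000 * 100 = 41.2820
CC = min(100, 41.2820) = 41.2820 ≈ 41.3%

41.3%


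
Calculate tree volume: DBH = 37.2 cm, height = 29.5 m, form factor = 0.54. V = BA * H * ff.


(D/200)^2 = (37.2/200)^2 = 0.186^2 = 0.034596
BA = 3.141593 * 0.034596 = 0.108687 m^2
V = 0.108687 * 29.5 * 0.54 = 1.73138 ≈ 1.731 m^3

1.731 m^3
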